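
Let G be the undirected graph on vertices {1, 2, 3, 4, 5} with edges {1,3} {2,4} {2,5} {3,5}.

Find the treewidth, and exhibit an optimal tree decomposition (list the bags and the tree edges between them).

Treewidth 1.
One optimal decomposition is:
Bags: B1 = {1, 3}  B2 = {3, 5}  B3 = {2, 5}  B4 = {2, 4}
Tree: B1–B2, B2–B3, B3–B4

Each bag holds 2 vertices, so the decomposition has width 1, which upper-bounds the treewidth. Any graph with an edge has treewidth ≥ 1, and G has the edge 1–3. Hence tw(G) = 1 exactly.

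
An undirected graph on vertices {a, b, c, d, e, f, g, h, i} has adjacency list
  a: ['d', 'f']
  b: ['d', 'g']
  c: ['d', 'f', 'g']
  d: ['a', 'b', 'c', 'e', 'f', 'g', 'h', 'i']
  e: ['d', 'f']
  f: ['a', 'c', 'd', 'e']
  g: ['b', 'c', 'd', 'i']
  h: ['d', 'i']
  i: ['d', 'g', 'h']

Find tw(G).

2

A width-2 tree decomposition is:
Bags: B1 = {d, g, i}  B2 = {c, d, g}  B3 = {c, d, f}  B4 = {d, h, i}  B5 = {b, d, g}  B6 = {a, d, f}  B7 = {d, e, f}
Tree: B1–B2, B2–B3, B1–B4, B1–B5, B3–B6, B6–B7
The largest bag has 3 vertices, giving width 2; this decomposition certifies tw(G) ≤ 2. Conversely, {d, e, f} is a clique of size 3, and the vertices of any clique must share a bag in every tree decomposition; so some bag has ≥ 3 vertices and tw(G) ≥ 2. Therefore the treewidth is 2.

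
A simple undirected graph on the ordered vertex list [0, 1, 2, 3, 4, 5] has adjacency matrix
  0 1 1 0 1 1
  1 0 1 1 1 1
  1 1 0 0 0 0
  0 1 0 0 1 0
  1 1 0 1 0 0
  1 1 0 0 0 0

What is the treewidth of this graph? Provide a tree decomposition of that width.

Treewidth 2.
One optimal decomposition is:
Bags: B1 = {0, 1, 4}  B2 = {0, 1, 2}  B3 = {1, 3, 4}  B4 = {0, 1, 5}
Tree: B1–B2, B1–B3, B2–B4

The largest bag has 3 vertices, giving width 2; this decomposition certifies tw(G) ≤ 2. Conversely, {0, 1, 2} is a clique of size 3, and the vertices of any clique must share a bag in every tree decomposition; so some bag has ≥ 3 vertices and tw(G) ≥ 2. Combining the bounds, tw(G) = 2.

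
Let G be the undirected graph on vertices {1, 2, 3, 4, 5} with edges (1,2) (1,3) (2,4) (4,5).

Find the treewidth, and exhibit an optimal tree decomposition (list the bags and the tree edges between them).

Each bag holds 2 vertices, so the decomposition has width 1, which upper-bounds the treewidth. Since G has at least one edge (e.g. 3–1), it is not an edgeless graph, so tw(G) ≥ 1. The upper and lower bounds meet at 1, so that is the treewidth.

Treewidth 1.
One such decomposition:
Bags: B1 = {1, 3}  B2 = {1, 2}  B3 = {2, 4}  B4 = {4, 5}
Tree: B1–B2, B2–B3, B3–B4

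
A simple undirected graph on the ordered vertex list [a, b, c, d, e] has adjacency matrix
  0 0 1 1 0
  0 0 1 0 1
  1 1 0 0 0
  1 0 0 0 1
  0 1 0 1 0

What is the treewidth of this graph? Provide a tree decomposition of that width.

Each bag holds 3 vertices, so the decomposition has width 2, which upper-bounds the treewidth. For the lower bound, G contains the cycle e–b–c–a–d–e, so G is not a forest; only forests have treewidth ≤ 1, hence tw(G) ≥ 2. Combining the bounds, tw(G) = 2.

Treewidth 2.
One optimal decomposition is:
Bags: B1 = {b, c, e}  B2 = {a, c, e}  B3 = {a, d, e}
Tree: B1–B2, B2–B3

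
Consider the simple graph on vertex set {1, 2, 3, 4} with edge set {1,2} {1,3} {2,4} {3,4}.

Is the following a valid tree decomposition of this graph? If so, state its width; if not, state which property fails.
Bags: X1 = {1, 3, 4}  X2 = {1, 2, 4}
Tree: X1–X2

Checking the three conditions: (i) the bags cover all of {1, 2, 3, 4}; (ii) for each edge, some bag contains both endpoints; (iii) the bags containing any fixed vertex form a subtree. All hold, so the decomposition is valid with width 3 − 1 = 2.

Yes; width 2.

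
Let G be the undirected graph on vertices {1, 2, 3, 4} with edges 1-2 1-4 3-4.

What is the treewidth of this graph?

A width-1 tree decomposition is:
Bags: B1 = {1, 4}  B2 = {1, 2}  B3 = {3, 4}
Tree: B1–B2, B1–B3
Each bag holds 2 vertices, so the decomposition has width 1, which upper-bounds the treewidth. G has an edge, so its treewidth is at least 1. Combining the bounds, tw(G) = 1.

1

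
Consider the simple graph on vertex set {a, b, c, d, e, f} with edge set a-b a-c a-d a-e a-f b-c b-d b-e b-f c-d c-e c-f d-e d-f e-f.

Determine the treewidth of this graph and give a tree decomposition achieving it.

With just one bag of size 6, the width is 6 − 1 = 5, so tw(G) ≤ 5. For the lower bound, the 6 vertices {a, b, c, d, e, f} are pairwise adjacent, and any tree decomposition puts a clique entirely inside one bag — forcing width ≥ 5. Therefore the treewidth is 5.

Treewidth 5.
One such decomposition:
Bags: B1 = {a, b, c, d, e, f}
Tree: (single bag)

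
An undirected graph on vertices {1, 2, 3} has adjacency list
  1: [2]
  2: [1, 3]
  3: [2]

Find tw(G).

1

A width-1 tree decomposition is:
Bags: B1 = {2, 3}  B2 = {1, 2}
Tree: B1–B2
Each bag holds 2 vertices, so the decomposition has width 1, which upper-bounds the treewidth. G has an edge, so its treewidth is at least 1. The upper and lower bounds meet at 1, so that is the treewidth.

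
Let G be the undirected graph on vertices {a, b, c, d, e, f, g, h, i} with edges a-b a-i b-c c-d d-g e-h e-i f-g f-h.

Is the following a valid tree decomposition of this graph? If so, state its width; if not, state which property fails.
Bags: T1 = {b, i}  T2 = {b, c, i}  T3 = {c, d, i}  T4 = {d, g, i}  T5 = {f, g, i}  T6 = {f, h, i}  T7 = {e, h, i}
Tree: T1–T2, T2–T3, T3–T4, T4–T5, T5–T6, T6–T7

A tree decomposition must satisfy three properties: every vertex lies in some bag; for every edge, both endpoints lie together in some bag; and for every vertex, the bags containing it form a connected subtree. Here vertex a appears in no bag, so the decomposition is invalid.

No — vertex a appears in no bag.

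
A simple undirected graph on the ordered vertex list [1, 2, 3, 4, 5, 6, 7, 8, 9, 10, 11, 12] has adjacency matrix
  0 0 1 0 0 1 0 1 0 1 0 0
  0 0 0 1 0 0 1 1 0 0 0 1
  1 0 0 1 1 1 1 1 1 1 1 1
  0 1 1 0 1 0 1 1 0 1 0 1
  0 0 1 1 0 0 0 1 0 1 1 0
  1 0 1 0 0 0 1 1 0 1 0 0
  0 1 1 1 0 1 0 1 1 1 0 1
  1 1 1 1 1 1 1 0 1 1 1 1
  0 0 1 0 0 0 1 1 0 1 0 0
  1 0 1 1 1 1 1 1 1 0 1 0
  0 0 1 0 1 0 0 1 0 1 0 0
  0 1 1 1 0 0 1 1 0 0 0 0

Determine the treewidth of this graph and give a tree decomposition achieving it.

The largest bag has 5 vertices, giving width 4; this decomposition certifies tw(G) ≤ 4. For the lower bound, the 5 vertices {2, 4, 7, 8, 12} are pairwise adjacent, and any tree decomposition puts a clique entirely inside one bag — forcing width ≥ 4. Combining the bounds, tw(G) = 4.

Treewidth 4.
Bags: B1 = {3, 4, 5, 8, 10}  B2 = {3, 5, 8, 10, 11}  B3 = {3, 4, 7, 8, 10}  B4 = {3, 4, 7, 8, 12}  B5 = {2, 4, 7, 8, 12}  B6 = {3, 7, 8, 9, 10}  B7 = {3, 6, 7, 8, 10}  B8 = {1, 3, 6, 8, 10}
Tree: B1–B2, B1–B3, B3–B4, B4–B5, B3–B6, B3–B7, B7–B8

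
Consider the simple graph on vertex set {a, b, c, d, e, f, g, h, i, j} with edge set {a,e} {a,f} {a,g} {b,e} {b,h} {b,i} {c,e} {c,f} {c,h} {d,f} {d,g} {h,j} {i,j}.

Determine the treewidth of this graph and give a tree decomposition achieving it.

Each bag holds 3 vertices, so the decomposition has width 2, which upper-bounds the treewidth. The edges i–j–h–b–i form a cycle, so G is not a tree and its treewidth is at least 2. Combining the bounds, tw(G) = 2.

Treewidth 2.
One such decomposition:
Bags: B1 = {b, i, j}  B2 = {b, h, j}  B3 = {b, e, h}  B4 = {c, e, h}  B5 = {a, c, e}  B6 = {a, c, f}  B7 = {a, f, g}  B8 = {d, f, g}
Tree: B1–B2, B2–B3, B3–B4, B4–B5, B5–B6, B6–B7, B7–B8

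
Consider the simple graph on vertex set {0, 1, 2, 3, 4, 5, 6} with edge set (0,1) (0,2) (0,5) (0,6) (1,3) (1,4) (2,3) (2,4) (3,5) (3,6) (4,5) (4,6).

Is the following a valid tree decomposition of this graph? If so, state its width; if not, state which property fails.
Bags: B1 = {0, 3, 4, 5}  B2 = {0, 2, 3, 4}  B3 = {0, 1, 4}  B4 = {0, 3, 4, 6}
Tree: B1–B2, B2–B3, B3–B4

A tree decomposition must satisfy three properties: every vertex lies in some bag; for every edge, both endpoints lie together in some bag; and for every vertex, the bags containing it form a connected subtree. Here edge (3,1) lies in no bag, so the decomposition is invalid.

No — edge (3,1) lies in no bag.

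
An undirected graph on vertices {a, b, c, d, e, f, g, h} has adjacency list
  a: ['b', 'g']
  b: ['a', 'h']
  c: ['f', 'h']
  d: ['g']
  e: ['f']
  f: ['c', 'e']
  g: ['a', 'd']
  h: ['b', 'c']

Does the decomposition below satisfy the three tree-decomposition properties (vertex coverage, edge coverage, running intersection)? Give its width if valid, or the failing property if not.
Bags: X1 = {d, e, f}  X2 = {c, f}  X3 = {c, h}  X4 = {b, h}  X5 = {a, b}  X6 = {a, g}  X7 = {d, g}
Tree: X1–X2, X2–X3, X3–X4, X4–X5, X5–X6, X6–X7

No — bags containing vertex d are not connected in the tree.

A tree decomposition must satisfy three properties: every vertex lies in some bag; for every edge, both endpoints lie together in some bag; and for every vertex, the bags containing it form a connected subtree. Here bags containing vertex d are not connected in the tree, so the decomposition is invalid.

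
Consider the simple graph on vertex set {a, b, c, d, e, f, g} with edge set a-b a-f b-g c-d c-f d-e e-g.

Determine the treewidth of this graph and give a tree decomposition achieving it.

Treewidth 2.
One such decomposition:
Bags: B1 = {c, d, e}  B2 = {c, e, f}  B3 = {a, e, f}  B4 = {a, b, e}  B5 = {b, e, g}
Tree: B1–B2, B2–B3, B3–B4, B4–B5

Every bag has size at most 3, so the width is 3 − 1 = 2 and tw(G) ≤ 2. For the lower bound, G contains the cycle e–d–c–f–a–b–g–e, so G is not a forest; only forests have treewidth ≤ 1, hence tw(G) ≥ 2. Hence tw(G) = 2 exactly.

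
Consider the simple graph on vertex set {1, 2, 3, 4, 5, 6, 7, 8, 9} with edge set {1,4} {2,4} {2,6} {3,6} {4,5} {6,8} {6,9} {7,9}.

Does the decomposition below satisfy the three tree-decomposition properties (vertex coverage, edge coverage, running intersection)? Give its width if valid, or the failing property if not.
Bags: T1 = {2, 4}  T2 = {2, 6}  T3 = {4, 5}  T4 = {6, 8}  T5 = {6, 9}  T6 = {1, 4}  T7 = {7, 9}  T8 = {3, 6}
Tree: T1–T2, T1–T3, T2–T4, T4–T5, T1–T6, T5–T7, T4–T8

Yes; width 1.

Every vertex of G appears in some bag (union = {1, 2, 3, 4, 5, 6, 7, 8, 9}); every edge is covered by a bag; and for each vertex v the set of bags containing v is connected in the bag tree. The decomposition is therefore valid. The largest bag has 2 vertices, so the width is 1.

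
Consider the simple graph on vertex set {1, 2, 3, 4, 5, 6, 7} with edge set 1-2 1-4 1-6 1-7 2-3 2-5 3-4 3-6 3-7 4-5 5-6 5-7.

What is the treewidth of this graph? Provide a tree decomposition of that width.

The largest bag has 4 vertices, giving width 3; this decomposition certifies tw(G) ≤ 3. For the lower bound: the 4 vertex sets {1,7}, {5,6}, {3}, {2} are disjoint, each induces a connected subgraph, and every pair is joined by at least one edge of G. Contracting each set to a single vertex therefore yields K_{4} as a minor, and since treewidth is minor-monotone, tw(G) ≥ tw(K_{4}) = 3. The upper and lower bounds meet at 3, so that is the treewidth.

Treewidth 3.
Bags: B1 = {1, 3, 5, 7}  B2 = {1, 3, 5, 6}  B3 = {1, 2, 3, 5}  B4 = {1, 3, 4, 5}
Tree: B1–B2, B2–B3, B3–B4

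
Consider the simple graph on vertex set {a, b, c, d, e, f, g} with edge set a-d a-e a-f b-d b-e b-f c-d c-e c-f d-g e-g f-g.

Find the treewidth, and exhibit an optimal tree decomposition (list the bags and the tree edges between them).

Every bag has size at most 4, so the width is 4 − 1 = 3 and tw(G) ≤ 3. For the lower bound: the 4 vertex sets {f,g}, {a,d}, {e}, {c} are disjoint, each induces a connected subgraph, and every pair is joined by at least one edge of G. Contracting each set to a single vertex therefore yields K_{4} as a minor, and since treewidth is minor-monotone, tw(G) ≥ tw(K_{4}) = 3. Hence tw(G) = 3 exactly.

Treewidth 3.
Bags: B1 = {d, e, f, g}  B2 = {a, d, e, f}  B3 = {c, d, e, f}  B4 = {b, d, e, f}
Tree: B1–B2, B2–B3, B3–B4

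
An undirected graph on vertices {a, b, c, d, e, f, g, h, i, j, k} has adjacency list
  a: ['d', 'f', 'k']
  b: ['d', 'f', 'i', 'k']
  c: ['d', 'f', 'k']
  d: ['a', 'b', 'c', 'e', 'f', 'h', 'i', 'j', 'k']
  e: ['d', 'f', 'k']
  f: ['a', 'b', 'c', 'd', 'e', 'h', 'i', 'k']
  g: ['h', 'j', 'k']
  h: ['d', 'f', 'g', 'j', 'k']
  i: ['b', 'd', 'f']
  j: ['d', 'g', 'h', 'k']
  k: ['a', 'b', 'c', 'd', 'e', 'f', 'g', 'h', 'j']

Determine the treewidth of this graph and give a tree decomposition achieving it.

Treewidth 3.
Bags: B1 = {b, d, f, i}  B2 = {b, d, f, k}  B3 = {d, f, h, k}  B4 = {c, d, f, k}  B5 = {a, d, f, k}  B6 = {d, h, j, k}  B7 = {g, h, j, k}  B8 = {d, e, f, k}
Tree: B1–B2, B2–B3, B3–B4, B2–B5, B3–B6, B6–B7, B5–B8

Each bag holds 4 vertices, so the decomposition has width 3, which upper-bounds the treewidth. Conversely, {d, h, j, k} is a clique of size 4, and the vertices of any clique must share a bag in every tree decomposition; so some bag has ≥ 4 vertices and tw(G) ≥ 3. Therefore the treewidth is 3.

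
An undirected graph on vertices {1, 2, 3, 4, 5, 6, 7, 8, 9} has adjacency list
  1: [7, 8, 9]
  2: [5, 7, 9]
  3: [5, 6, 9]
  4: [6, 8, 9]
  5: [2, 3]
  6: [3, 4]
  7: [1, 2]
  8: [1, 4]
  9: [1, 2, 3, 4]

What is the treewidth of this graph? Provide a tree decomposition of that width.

Treewidth 3.
One such decomposition:
Bags: B1 = {1, 4, 6, 8}  B2 = {1, 4, 6, 9}  B3 = {1, 3, 6, 9}  B4 = {1, 3, 7, 9}  B5 = {2, 3, 7, 9}  B6 = {2, 3, 5, 7}
Tree: B1–B2, B2–B3, B3–B4, B4–B5, B5–B6

Each bag holds 4 vertices, so the decomposition has width 3, which upper-bounds the treewidth. For the lower bound: the 4 vertex sets {4,6,8}, {1}, {9}, {2,3,5,7} are disjoint, each induces a connected subgraph, and every pair is joined by at least one edge of G. Contracting each set to a single vertex therefore yields K_{4} as a minor, and since treewidth is minor-monotone, tw(G) ≥ tw(K_{4}) = 3. Therefore the treewidth is 3.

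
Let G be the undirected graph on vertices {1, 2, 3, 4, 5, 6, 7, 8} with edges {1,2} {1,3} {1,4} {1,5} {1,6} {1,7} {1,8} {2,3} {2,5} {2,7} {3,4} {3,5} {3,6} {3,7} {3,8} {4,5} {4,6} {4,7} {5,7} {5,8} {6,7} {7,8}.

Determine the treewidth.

A width-4 tree decomposition is:
Bags: B1 = {1, 3, 4, 6, 7}  B2 = {1, 3, 4, 5, 7}  B3 = {1, 2, 3, 5, 7}  B4 = {1, 3, 5, 7, 8}
Tree: B1–B2, B2–B3, B3–B4
Each bag holds 5 vertices, so the decomposition has width 4, which upper-bounds the treewidth. On the other hand G contains the 5-clique {1, 3, 5, 7, 8}. A clique must lie in a single bag of any decomposition, so no decomposition can have width below 4. Hence tw(G) = 4 exactly.

4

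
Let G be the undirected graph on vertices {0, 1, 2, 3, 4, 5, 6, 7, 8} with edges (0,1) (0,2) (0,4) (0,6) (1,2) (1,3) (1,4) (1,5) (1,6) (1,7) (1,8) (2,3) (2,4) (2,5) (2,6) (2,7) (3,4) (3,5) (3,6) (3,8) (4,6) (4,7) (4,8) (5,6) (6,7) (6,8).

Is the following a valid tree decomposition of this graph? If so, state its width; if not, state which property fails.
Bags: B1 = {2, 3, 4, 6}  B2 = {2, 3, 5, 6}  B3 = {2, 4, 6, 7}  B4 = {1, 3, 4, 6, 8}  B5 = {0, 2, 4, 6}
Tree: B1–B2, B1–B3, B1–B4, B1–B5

No — edge (1,2) lies in no bag.

A tree decomposition must satisfy three properties: every vertex lies in some bag; for every edge, both endpoints lie together in some bag; and for every vertex, the bags containing it form a connected subtree. Here edge (1,2) lies in no bag, so the decomposition is invalid.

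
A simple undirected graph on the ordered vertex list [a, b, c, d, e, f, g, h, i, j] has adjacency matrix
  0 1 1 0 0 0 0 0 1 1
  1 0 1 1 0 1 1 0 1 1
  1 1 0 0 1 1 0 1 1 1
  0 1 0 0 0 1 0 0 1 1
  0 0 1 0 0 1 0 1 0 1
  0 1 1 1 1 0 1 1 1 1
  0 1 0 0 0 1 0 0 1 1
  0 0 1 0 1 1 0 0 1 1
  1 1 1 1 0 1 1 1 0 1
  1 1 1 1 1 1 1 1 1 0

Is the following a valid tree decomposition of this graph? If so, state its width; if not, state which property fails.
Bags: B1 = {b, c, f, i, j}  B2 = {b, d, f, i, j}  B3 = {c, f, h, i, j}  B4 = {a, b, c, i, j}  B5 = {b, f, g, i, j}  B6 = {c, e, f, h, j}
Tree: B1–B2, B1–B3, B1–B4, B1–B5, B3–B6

Every vertex of G appears in some bag (union = {a, b, c, d, e, f, g, h, i, j}); every edge is covered by a bag; and for each vertex v the set of bags containing v is connected in the bag tree. The decomposition is therefore valid. The largest bag has 5 vertices, so the width is 4.

Yes; width 4.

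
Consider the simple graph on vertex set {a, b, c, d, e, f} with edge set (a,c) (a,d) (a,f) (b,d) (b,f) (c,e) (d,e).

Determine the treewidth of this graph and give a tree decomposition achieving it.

Every bag has size at most 3, so the width is 3 − 1 = 2 and tw(G) ≤ 2. Since f–b–d–a–f is a cycle in G, G is not acyclic. Forests are exactly the graphs of treewidth ≤ 1, so tw(G) ≥ 2. Therefore the treewidth is 2.

Treewidth 2.
One such decomposition:
Bags: B1 = {a, b, f}  B2 = {a, b, d}  B3 = {a, c, d}  B4 = {c, d, e}
Tree: B1–B2, B2–B3, B3–B4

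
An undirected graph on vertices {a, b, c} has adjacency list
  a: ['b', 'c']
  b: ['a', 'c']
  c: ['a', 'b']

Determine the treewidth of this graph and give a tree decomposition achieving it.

Treewidth 2.
Bags: B1 = {a, b, c}
Tree: (single bag)

With just one bag of size 3, the width is 3 − 1 = 2, so tw(G) ≤ 2. For the lower bound, the 3 vertices {a, b, c} are pairwise adjacent, and any tree decomposition puts a clique entirely inside one bag — forcing width ≥ 2. Therefore the treewidth is 2.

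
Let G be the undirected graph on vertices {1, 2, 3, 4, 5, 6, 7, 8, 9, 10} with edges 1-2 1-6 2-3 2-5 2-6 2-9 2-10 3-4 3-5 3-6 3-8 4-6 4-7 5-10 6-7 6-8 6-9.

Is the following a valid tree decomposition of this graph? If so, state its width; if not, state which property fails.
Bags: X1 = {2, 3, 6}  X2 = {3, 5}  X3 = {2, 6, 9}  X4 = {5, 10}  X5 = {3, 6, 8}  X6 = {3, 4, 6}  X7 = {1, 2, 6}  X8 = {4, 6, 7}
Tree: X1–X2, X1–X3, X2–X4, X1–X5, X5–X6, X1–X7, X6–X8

A tree decomposition must satisfy three properties: every vertex lies in some bag; for every edge, both endpoints lie together in some bag; and for every vertex, the bags containing it form a connected subtree. Here edge (2,5) lies in no bag, so the decomposition is invalid.

No — edge (2,5) lies in no bag.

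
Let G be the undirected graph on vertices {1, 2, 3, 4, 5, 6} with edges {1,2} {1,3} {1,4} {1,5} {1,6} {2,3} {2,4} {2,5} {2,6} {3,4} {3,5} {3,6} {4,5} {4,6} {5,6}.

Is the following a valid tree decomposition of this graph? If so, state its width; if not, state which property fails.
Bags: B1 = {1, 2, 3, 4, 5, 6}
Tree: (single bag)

Vertex coverage: the bags together contain {1, 2, 3, 4, 5, 6}, the full vertex set. Edge coverage: each edge of G has both endpoints in at least one bag. Running intersection: for every vertex, the bags containing it form a connected subtree. All three properties hold, so this is a valid tree decomposition of width max|bag| − 1 = 5, and hence tw(G) ≤ 5.

Yes; width 5.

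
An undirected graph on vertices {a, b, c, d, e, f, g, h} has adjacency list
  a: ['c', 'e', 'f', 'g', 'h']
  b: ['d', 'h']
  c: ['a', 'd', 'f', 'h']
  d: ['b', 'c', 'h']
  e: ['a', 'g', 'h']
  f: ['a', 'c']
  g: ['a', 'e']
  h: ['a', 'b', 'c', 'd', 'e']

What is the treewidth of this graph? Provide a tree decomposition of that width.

Treewidth 2.
Bags: B1 = {a, c, h}  B2 = {a, e, h}  B3 = {c, d, h}  B4 = {b, d, h}  B5 = {a, c, f}  B6 = {a, e, g}
Tree: B1–B2, B1–B3, B3–B4, B1–B5, B2–B6

The largest bag has 3 vertices, giving width 2; this decomposition certifies tw(G) ≤ 2. For the lower bound, the 3 vertices {a, e, g} are pairwise adjacent, and any tree decomposition puts a clique entirely inside one bag — forcing width ≥ 2. Hence tw(G) = 2 exactly.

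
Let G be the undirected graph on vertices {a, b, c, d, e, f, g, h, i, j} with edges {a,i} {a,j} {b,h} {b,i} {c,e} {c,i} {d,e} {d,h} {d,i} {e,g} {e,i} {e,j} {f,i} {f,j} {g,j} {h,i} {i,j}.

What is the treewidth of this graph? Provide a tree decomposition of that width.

Every bag has size at most 3, so the width is 3 − 1 = 2 and tw(G) ≤ 2. On the other hand G contains the 3-clique {e, g, j}. A clique must lie in a single bag of any decomposition, so no decomposition can have width below 2. Therefore the treewidth is 2.

Treewidth 2.
One optimal decomposition is:
Bags: B1 = {f, i, j}  B2 = {e, i, j}  B3 = {a, i, j}  B4 = {e, g, j}  B5 = {d, e, i}  B6 = {d, h, i}  B7 = {c, e, i}  B8 = {b, h, i}
Tree: B1–B2, B2–B3, B2–B4, B2–B5, B5–B6, B2–B7, B6–B8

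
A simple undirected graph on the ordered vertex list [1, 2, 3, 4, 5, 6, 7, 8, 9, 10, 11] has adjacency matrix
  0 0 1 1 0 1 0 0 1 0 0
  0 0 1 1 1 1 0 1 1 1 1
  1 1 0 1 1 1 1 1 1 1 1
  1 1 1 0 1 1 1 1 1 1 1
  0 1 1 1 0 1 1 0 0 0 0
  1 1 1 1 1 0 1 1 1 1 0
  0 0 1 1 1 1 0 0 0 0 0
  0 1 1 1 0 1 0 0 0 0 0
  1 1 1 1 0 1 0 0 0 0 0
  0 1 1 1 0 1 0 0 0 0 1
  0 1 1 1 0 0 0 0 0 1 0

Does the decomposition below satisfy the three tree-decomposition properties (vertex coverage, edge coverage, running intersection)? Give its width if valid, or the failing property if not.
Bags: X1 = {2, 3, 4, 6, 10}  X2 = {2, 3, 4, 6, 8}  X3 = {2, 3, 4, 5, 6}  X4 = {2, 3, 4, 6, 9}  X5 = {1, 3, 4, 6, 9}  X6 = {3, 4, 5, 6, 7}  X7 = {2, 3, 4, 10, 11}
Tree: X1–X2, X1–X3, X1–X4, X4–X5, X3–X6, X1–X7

Checking the three conditions: (i) the bags cover all of {1, 2, 3, 4, 5, 6, 7, 8, 9, 10, 11}; (ii) for each edge, some bag contains both endpoints; (iii) the bags containing any fixed vertex form a subtree. All hold, so the decomposition is valid with width 5 − 1 = 4.

Yes; width 4.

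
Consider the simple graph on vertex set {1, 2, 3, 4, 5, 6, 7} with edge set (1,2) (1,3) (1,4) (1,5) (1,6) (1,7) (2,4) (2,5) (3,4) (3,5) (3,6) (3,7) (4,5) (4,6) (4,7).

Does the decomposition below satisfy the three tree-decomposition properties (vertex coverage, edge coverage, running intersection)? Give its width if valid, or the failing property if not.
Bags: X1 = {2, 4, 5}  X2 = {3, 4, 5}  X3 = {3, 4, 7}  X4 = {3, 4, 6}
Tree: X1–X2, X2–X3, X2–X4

A tree decomposition must satisfy three properties: every vertex lies in some bag; for every edge, both endpoints lie together in some bag; and for every vertex, the bags containing it form a connected subtree. Here vertex 1 appears in no bag, so the decomposition is invalid.

No — vertex 1 appears in no bag.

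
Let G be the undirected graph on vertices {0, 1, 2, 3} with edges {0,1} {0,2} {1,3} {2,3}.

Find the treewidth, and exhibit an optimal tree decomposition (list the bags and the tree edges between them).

Treewidth 2.
One optimal decomposition is:
Bags: B1 = {0, 1, 3}  B2 = {0, 2, 3}
Tree: B1–B2

Every bag has size at most 3, so the width is 3 − 1 = 2 and tw(G) ≤ 2. The edges 3–1–0–2–3 form a cycle, so G is not a tree and its treewidth is at least 2. Therefore the treewidth is 2.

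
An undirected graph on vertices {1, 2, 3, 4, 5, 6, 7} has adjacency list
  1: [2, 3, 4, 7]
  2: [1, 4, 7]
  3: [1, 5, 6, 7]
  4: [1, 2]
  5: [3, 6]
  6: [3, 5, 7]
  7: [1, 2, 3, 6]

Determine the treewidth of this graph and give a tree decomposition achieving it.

The largest bag has 3 vertices, giving width 2; this decomposition certifies tw(G) ≤ 2. Conversely, {1, 2, 4} is a clique of size 3, and the vertices of any clique must share a bag in every tree decomposition; so some bag has ≥ 3 vertices and tw(G) ≥ 2. The upper and lower bounds meet at 2, so that is the treewidth.

Treewidth 2.
Bags: B1 = {3, 6, 7}  B2 = {3, 5, 6}  B3 = {1, 3, 7}  B4 = {1, 2, 7}  B5 = {1, 2, 4}
Tree: B1–B2, B1–B3, B3–B4, B4–B5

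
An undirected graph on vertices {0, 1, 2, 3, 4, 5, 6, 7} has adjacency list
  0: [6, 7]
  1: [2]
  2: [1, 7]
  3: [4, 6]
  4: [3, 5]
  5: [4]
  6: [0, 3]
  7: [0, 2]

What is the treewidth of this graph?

1

A width-1 tree decomposition is:
Bags: B1 = {4, 5}  B2 = {3, 4}  B3 = {3, 6}  B4 = {0, 6}  B5 = {0, 7}  B6 = {2, 7}  B7 = {1, 2}
Tree: B1–B2, B2–B3, B3–B4, B4–B5, B5–B6, B6–B7
Each bag holds 2 vertices, so the decomposition has width 1, which upper-bounds the treewidth. Since G has at least one edge (e.g. 5–4), it is not an edgeless graph, so tw(G) ≥ 1. Combining the bounds, tw(G) = 1.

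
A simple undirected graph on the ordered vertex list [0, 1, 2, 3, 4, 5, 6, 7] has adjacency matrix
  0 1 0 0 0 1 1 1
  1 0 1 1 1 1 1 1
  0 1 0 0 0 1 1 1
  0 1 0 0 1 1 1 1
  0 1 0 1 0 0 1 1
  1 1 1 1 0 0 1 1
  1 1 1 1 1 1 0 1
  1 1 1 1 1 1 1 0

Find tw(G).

4

A width-4 tree decomposition is:
Bags: B1 = {1, 2, 5, 6, 7}  B2 = {1, 3, 5, 6, 7}  B3 = {0, 1, 5, 6, 7}  B4 = {1, 3, 4, 6, 7}
Tree: B1–B2, B1–B3, B2–B4
Each bag holds 5 vertices, so the decomposition has width 4, which upper-bounds the treewidth. For the lower bound, the 5 vertices {1, 3, 4, 6, 7} are pairwise adjacent, and any tree decomposition puts a clique entirely inside one bag — forcing width ≥ 4. Combining the bounds, tw(G) = 4.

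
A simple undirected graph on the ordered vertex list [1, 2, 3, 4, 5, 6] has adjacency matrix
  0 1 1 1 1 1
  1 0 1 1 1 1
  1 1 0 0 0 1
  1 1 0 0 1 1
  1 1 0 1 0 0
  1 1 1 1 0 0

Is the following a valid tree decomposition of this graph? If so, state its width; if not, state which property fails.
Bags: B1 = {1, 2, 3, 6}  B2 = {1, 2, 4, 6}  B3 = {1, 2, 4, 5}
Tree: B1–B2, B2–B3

Vertex coverage: the bags together contain {1, 2, 3, 4, 5, 6}, the full vertex set. Edge coverage: each edge of G has both endpoints in at least one bag. Running intersection: for every vertex, the bags containing it form a connected subtree. All three properties hold, so this is a valid tree decomposition of width max|bag| − 1 = 3, and hence tw(G) ≤ 3.

Yes; width 3.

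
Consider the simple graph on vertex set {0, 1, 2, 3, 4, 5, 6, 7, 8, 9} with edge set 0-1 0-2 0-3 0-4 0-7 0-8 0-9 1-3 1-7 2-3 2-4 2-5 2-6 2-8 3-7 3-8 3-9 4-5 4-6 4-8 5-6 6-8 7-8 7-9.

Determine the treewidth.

3

A width-3 tree decomposition is:
Bags: B1 = {0, 2, 4, 8}  B2 = {2, 4, 6, 8}  B3 = {0, 2, 3, 8}  B4 = {0, 3, 7, 8}  B5 = {2, 4, 5, 6}  B6 = {0, 1, 3, 7}  B7 = {0, 3, 7, 9}
Tree: B1–B2, B1–B3, B3–B4, B2–B5, B4–B6, B6–B7
Every bag has size at most 4, so the width is 4 − 1 = 3 and tw(G) ≤ 3. For the lower bound, the 4 vertices {0, 2, 3, 8} are pairwise adjacent, and any tree decomposition puts a clique entirely inside one bag — forcing width ≥ 3. Combining the bounds, tw(G) = 3.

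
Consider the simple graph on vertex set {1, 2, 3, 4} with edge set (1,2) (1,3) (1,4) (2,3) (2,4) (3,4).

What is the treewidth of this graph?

A width-3 tree decomposition is:
Bags: B1 = {1, 2, 3, 4}
Tree: (single bag)
With just one bag of size 4, the width is 4 − 1 = 3, so tw(G) ≤ 3. On the other hand G contains the 4-clique {1, 2, 3, 4}. A clique must lie in a single bag of any decomposition, so no decomposition can have width below 3. Hence tw(G) = 3 exactly.

3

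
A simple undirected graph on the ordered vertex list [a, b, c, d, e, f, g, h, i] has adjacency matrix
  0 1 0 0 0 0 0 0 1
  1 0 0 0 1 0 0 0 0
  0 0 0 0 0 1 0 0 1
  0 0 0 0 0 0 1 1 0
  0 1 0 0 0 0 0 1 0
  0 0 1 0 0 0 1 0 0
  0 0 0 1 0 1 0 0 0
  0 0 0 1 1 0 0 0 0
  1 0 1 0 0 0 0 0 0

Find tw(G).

2

A width-2 tree decomposition is:
Bags: B1 = {d, f, g}  B2 = {c, d, f}  B3 = {c, d, i}  B4 = {a, d, i}  B5 = {a, b, d}  B6 = {b, d, e}  B7 = {d, e, h}
Tree: B1–B2, B2–B3, B3–B4, B4–B5, B5–B6, B6–B7
The largest bag has 3 vertices, giving width 2; this decomposition certifies tw(G) ≤ 2. The edges d–g–f–c–i–a–b–e–h–d form a cycle, so G is not a tree and its treewidth is at least 2. The upper and lower bounds meet at 2, so that is the treewidth.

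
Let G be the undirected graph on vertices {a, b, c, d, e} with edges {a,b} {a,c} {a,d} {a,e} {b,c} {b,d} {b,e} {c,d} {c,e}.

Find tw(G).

3

A width-3 tree decomposition is:
Bags: B1 = {a, b, c, e}  B2 = {a, b, c, d}
Tree: B1–B2
Each bag holds 4 vertices, so the decomposition has width 3, which upper-bounds the treewidth. Conversely, {a, b, c, d} is a clique of size 4, and the vertices of any clique must share a bag in every tree decomposition; so some bag has ≥ 4 vertices and tw(G) ≥ 3. The upper and lower bounds meet at 3, so that is the treewidth.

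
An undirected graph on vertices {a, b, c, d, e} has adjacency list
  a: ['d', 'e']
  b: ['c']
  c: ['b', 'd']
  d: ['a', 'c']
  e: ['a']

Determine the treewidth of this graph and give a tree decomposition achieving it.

Every bag has size at most 2, so the width is 2 − 1 = 1 and tw(G) ≤ 1. G has an edge, so its treewidth is at least 1. Therefore the treewidth is 1.

Treewidth 1.
One such decomposition:
Bags: B1 = {a, e}  B2 = {a, d}  B3 = {c, d}  B4 = {b, c}
Tree: B1–B2, B2–B3, B3–B4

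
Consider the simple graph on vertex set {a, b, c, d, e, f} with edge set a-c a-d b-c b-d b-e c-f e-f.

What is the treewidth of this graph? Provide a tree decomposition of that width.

Treewidth 2.
One such decomposition:
Bags: B1 = {c, e, f}  B2 = {b, c, e}  B3 = {a, b, c}  B4 = {a, b, d}
Tree: B1–B2, B2–B3, B3–B4

The largest bag has 3 vertices, giving width 2; this decomposition certifies tw(G) ≤ 2. Since f–e–b–c–f is a cycle in G, G is not acyclic. Forests are exactly the graphs of treewidth ≤ 1, so tw(G) ≥ 2. Hence tw(G) = 2 exactly.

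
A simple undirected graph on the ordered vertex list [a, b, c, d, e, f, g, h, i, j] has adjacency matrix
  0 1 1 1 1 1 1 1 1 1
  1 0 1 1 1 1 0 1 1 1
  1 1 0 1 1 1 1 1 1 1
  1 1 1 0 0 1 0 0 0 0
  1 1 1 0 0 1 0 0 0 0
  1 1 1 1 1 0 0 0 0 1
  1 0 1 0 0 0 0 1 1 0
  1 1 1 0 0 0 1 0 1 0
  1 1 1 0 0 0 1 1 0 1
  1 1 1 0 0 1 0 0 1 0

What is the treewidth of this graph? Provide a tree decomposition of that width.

Treewidth 4.
One such decomposition:
Bags: B1 = {a, b, c, i, j}  B2 = {a, b, c, h, i}  B3 = {a, c, g, h, i}  B4 = {a, b, c, f, j}  B5 = {a, b, c, e, f}  B6 = {a, b, c, d, f}
Tree: B1–B2, B2–B3, B1–B4, B4–B5, B5–B6

The largest bag has 5 vertices, giving width 4; this decomposition certifies tw(G) ≤ 4. For the lower bound, the 5 vertices {a, c, g, h, i} are pairwise adjacent, and any tree decomposition puts a clique entirely inside one bag — forcing width ≥ 4. Hence tw(G) = 4 exactly.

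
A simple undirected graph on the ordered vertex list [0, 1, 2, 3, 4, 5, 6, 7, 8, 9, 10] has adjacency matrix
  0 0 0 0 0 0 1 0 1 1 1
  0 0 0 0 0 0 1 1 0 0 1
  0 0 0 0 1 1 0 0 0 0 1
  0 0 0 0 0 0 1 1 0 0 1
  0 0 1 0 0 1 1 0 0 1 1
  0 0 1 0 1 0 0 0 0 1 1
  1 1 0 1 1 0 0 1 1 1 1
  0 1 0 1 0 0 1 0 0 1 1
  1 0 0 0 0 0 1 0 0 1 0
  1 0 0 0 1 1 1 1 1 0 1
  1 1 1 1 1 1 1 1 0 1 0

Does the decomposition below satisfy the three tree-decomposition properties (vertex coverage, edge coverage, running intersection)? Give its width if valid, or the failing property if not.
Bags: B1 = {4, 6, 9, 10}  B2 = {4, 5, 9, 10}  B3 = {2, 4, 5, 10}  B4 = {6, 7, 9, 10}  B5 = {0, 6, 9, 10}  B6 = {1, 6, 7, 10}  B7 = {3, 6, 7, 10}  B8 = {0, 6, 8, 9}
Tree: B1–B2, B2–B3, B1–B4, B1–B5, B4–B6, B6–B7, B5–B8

Every vertex of G appears in some bag (union = {0, 1, 2, 3, 4, 5, 6, 7, 8, 9, 10}); every edge is covered by a bag; and for each vertex v the set of bags containing v is connected in the bag tree. The decomposition is therefore valid. The largest bag has 4 vertices, so the width is 3.

Yes; width 3.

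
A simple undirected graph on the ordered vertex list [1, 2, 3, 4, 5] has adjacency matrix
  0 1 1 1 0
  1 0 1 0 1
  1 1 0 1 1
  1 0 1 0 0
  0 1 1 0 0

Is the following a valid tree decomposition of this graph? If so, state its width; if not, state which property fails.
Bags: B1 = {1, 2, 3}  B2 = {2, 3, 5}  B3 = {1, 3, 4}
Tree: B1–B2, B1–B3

Yes; width 2.

Checking the three conditions: (i) the bags cover all of {1, 2, 3, 4, 5}; (ii) for each edge, some bag contains both endpoints; (iii) the bags containing any fixed vertex form a subtree. All hold, so the decomposition is valid with width 3 − 1 = 2.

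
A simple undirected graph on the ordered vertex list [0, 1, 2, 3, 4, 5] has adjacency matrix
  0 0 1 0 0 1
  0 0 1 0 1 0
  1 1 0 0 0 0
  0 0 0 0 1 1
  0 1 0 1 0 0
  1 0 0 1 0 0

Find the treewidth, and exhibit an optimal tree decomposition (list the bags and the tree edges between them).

Treewidth 2.
One such decomposition:
Bags: B1 = {3, 4, 5}  B2 = {1, 4, 5}  B3 = {1, 2, 5}  B4 = {0, 2, 5}
Tree: B1–B2, B2–B3, B3–B4

The largest bag has 3 vertices, giving width 2; this decomposition certifies tw(G) ≤ 2. Since 5–3–4–1–2–0–5 is a cycle in G, G is not acyclic. Forests are exactly the graphs of treewidth ≤ 1, so tw(G) ≥ 2. Combining the bounds, tw(G) = 2.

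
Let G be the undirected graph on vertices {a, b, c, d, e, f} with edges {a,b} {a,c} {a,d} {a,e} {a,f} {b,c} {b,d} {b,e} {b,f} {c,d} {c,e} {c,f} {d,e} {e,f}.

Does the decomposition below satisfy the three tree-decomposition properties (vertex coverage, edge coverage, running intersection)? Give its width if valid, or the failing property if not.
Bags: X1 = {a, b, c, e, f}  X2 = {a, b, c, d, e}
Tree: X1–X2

Yes; width 4.

Checking the three conditions: (i) the bags cover all of {a, b, c, d, e, f}; (ii) for each edge, some bag contains both endpoints; (iii) the bags containing any fixed vertex form a subtree. All hold, so the decomposition is valid with width 5 − 1 = 4.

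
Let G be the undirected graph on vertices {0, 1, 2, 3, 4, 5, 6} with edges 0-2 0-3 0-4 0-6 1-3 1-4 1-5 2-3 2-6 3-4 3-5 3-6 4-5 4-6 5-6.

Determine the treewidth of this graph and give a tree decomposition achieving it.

Treewidth 3.
One optimal decomposition is:
Bags: B1 = {0, 3, 4, 6}  B2 = {3, 4, 5, 6}  B3 = {1, 3, 4, 5}  B4 = {0, 2, 3, 6}
Tree: B1–B2, B2–B3, B1–B4

Each bag holds 4 vertices, so the decomposition has width 3, which upper-bounds the treewidth. Conversely, {0, 2, 3, 6} is a clique of size 4, and the vertices of any clique must share a bag in every tree decomposition; so some bag has ≥ 4 vertices and tw(G) ≥ 3. Combining the bounds, tw(G) = 3.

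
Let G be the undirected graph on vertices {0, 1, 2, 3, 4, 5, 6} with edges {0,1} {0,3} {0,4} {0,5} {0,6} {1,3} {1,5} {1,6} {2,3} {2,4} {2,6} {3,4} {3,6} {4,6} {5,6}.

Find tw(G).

3

A width-3 tree decomposition is:
Bags: B1 = {0, 1, 3, 6}  B2 = {0, 1, 5, 6}  B3 = {0, 3, 4, 6}  B4 = {2, 3, 4, 6}
Tree: B1–B2, B1–B3, B3–B4
The largest bag has 4 vertices, giving width 3; this decomposition certifies tw(G) ≤ 3. Conversely, {0, 1, 3, 6} is a clique of size 4, and the vertices of any clique must share a bag in every tree decomposition; so some bag has ≥ 4 vertices and tw(G) ≥ 3. Therefore the treewidth is 3.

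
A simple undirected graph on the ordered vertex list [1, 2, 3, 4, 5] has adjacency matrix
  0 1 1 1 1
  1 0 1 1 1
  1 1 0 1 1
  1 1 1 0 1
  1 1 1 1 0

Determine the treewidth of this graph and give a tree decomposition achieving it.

Treewidth 4.
Bags: B1 = {1, 2, 3, 4, 5}
Tree: (single bag)

A single bag containing all 5 vertices is trivially a valid decomposition of width 4. Conversely, {1, 2, 3, 4, 5} is a clique of size 5, and the vertices of any clique must share a bag in every tree decomposition; so some bag has ≥ 5 vertices and tw(G) ≥ 4. Combining the bounds, tw(G) = 4.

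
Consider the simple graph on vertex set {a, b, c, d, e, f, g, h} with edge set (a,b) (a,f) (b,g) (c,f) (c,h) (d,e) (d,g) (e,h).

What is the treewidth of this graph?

2

A width-2 tree decomposition is:
Bags: B1 = {a, b, f}  B2 = {b, f, g}  B3 = {d, f, g}  B4 = {d, e, f}  B5 = {e, f, h}  B6 = {c, f, h}
Tree: B1–B2, B2–B3, B3–B4, B4–B5, B5–B6
The largest bag has 3 vertices, giving width 2; this decomposition certifies tw(G) ≤ 2. The edges f–a–b–g–d–e–h–c–f form a cycle, so G is not a tree and its treewidth is at least 2. Therefore the treewidth is 2.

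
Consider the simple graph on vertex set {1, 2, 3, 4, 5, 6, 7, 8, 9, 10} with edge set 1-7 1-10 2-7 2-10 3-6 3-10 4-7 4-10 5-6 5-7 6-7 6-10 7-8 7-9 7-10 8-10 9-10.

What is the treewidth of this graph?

2

A width-2 tree decomposition is:
Bags: B1 = {7, 9, 10}  B2 = {7, 8, 10}  B3 = {6, 7, 10}  B4 = {1, 7, 10}  B5 = {3, 6, 10}  B6 = {4, 7, 10}  B7 = {5, 6, 7}  B8 = {2, 7, 10}
Tree: B1–B2, B2–B3, B2–B4, B3–B5, B4–B6, B3–B7, B1–B8
The largest bag has 3 vertices, giving width 2; this decomposition certifies tw(G) ≤ 2. For the lower bound, the 3 vertices {3, 6, 10} are pairwise adjacent, and any tree decomposition puts a clique entirely inside one bag — forcing width ≥ 2. Therefore the treewidth is 2.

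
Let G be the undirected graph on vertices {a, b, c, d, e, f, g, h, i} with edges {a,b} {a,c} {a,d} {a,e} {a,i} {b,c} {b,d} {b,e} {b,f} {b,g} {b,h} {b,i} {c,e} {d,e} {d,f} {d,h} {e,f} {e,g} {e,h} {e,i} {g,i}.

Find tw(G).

A width-3 tree decomposition is:
Bags: B1 = {a, b, e, i}  B2 = {a, b, d, e}  B3 = {b, d, e, f}  B4 = {a, b, c, e}  B5 = {b, e, g, i}  B6 = {b, d, e, h}
Tree: B1–B2, B2–B3, B1–B4, B1–B5, B2–B6
Every bag has size at most 4, so the width is 4 − 1 = 3 and tw(G) ≤ 3. On the other hand G contains the 4-clique {b, d, e, h}. A clique must lie in a single bag of any decomposition, so no decomposition can have width below 3. Combining the bounds, tw(G) = 3.

3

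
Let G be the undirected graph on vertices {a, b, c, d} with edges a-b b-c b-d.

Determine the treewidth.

A width-1 tree decomposition is:
Bags: B1 = {b, c}  B2 = {b, d}  B3 = {a, b}
Tree: B1–B2, B2–B3
Every bag has size at most 2, so the width is 2 − 1 = 1 and tw(G) ≤ 1. Any graph with an edge has treewidth ≥ 1, and G has the edge c–b. The upper and lower bounds meet at 1, so that is the treewidth.

1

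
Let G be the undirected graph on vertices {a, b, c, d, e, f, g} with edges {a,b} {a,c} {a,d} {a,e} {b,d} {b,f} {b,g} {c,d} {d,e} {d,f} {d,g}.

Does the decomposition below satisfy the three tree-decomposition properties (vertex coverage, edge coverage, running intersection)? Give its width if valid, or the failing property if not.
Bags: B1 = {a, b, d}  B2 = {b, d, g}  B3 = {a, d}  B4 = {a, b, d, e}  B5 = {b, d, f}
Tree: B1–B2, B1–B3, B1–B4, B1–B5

A tree decomposition must satisfy three properties: every vertex lies in some bag; for every edge, both endpoints lie together in some bag; and for every vertex, the bags containing it form a connected subtree. Here vertex c appears in no bag, so the decomposition is invalid.

No — vertex c appears in no bag.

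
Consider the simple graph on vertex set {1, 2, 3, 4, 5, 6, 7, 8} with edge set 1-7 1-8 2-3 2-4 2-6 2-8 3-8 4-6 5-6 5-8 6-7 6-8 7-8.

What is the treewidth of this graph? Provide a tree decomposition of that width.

The largest bag has 3 vertices, giving width 2; this decomposition certifies tw(G) ≤ 2. Conversely, {1, 7, 8} is a clique of size 3, and the vertices of any clique must share a bag in every tree decomposition; so some bag has ≥ 3 vertices and tw(G) ≥ 2. Hence tw(G) = 2 exactly.

Treewidth 2.
One optimal decomposition is:
Bags: B1 = {2, 4, 6}  B2 = {2, 6, 8}  B3 = {5, 6, 8}  B4 = {2, 3, 8}  B5 = {6, 7, 8}  B6 = {1, 7, 8}
Tree: B1–B2, B2–B3, B2–B4, B2–B5, B5–B6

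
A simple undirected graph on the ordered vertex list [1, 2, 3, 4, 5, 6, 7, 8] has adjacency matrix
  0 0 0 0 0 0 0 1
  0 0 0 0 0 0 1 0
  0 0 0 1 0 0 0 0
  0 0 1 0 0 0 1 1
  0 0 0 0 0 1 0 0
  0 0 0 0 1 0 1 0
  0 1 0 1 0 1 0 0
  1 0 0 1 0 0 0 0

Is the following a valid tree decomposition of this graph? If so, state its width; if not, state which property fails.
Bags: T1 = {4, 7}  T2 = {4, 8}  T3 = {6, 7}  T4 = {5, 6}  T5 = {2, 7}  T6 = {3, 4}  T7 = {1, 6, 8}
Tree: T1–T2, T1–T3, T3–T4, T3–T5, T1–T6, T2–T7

No — bags containing vertex 6 are not connected in the tree.

A tree decomposition must satisfy three properties: every vertex lies in some bag; for every edge, both endpoints lie together in some bag; and for every vertex, the bags containing it form a connected subtree. Here bags containing vertex 6 are not connected in the tree, so the decomposition is invalid.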